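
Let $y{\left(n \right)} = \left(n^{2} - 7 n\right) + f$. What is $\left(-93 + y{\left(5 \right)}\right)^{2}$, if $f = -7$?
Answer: $12100$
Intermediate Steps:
$y{\left(n \right)} = -7 + n^{2} - 7 n$ ($y{\left(n \right)} = \left(n^{2} - 7 n\right) - 7 = -7 + n^{2} - 7 n$)
$\left(-93 + y{\left(5 \right)}\right)^{2} = \left(-93 - \left(42 - 25\right)\right)^{2} = \left(-93 - 17\right)^{2} = \left(-110\right)^{2} = 12100$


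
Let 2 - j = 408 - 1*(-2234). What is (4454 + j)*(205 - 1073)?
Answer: -1574552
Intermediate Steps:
j = -2640 (j = 2 - (408 - 1*(-2234)) = 2 - (408 + 2234) = 2 - 1*2642 = 2 - 2642 = -2640)
(4454 + j)*(205 - 1073) = (4454 - 2640)*(205 - 1073) = 1814*(-868) = -1574552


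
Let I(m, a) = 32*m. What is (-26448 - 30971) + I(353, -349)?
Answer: -46123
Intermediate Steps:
(-26448 - 30971) + I(353, -349) = (-26448 - 30971) + 32*353 = -57419 + 11296 = -46123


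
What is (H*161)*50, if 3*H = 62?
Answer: 499100/3 ≈ 1.6637e+5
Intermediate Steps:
H = 62/3 (H = (⅓)*62 = 62/3 ≈ 20.667)
(H*161)*50 = ((62/3)*161)*50 = (9982/3)*50 = 499100/3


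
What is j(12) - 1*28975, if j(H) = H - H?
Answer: -28975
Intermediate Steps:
j(H) = 0
j(12) - 1*28975 = 0 - 1*28975 = 0 - 28975 = -28975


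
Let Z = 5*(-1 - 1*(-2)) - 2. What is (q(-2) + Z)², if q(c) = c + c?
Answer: 1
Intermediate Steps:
Z = 3 (Z = 5*(-1 + 2) - 2 = 5*1 - 2 = 5 - 2 = 3)
q(c) = 2*c
(q(-2) + Z)² = (2*(-2) + 3)² = (-4 + 3)² = (-1)² = 1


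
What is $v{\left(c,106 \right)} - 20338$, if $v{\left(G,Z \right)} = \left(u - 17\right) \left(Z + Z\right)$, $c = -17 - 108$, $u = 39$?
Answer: $-15674$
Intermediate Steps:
$c = -125$
$v{\left(G,Z \right)} = 44 Z$ ($v{\left(G,Z \right)} = \left(39 - 17\right) \left(Z + Z\right) = 22 \cdot 2 Z = 44 Z$)
$v{\left(c,106 \right)} - 20338 = 44 \cdot 106 - 20338 = 4664 - 20338 = -15674$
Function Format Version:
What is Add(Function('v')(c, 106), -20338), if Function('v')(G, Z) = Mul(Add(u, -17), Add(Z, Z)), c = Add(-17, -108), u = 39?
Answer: -15674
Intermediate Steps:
c = -125
Function('v')(G, Z) = Mul(44, Z) (Function('v')(G, Z) = Mul(Add(39, -17), Add(Z, Z)) = Mul(22, Mul(2, Z)) = Mul(44, Z))
Add(Function('v')(c, 106), -20338) = Add(Mul(44, 106), -20338) = Add(4664, -20338) = -15674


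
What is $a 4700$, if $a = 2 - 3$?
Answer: $-4700$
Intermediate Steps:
$a = -1$
$a 4700 = \left(-1\right) 4700 = -4700$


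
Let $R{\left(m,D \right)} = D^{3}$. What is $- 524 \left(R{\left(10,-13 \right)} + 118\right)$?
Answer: $1089396$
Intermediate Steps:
$- 524 \left(R{\left(10,-13 \right)} + 118\right) = - 524 \left(\left(-13\right)^{3} + 118\right) = - 524 \left(-2197 + 118\right) = \left(-524\right) \left(-2079\right) = 1089396$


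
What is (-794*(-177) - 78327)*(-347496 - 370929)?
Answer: -44693937675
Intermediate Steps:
(-794*(-177) - 78327)*(-347496 - 370929) = (140538 - 78327)*(-718425) = 62211*(-718425) = -44693937675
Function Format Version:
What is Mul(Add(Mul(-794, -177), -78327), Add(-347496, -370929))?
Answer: -44693937675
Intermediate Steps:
Mul(Add(Mul(-794, -177), -78327), Add(-347496, -370929)) = Mul(Add(140538, -78327), -718425) = Mul(62211, -718425) = -44693937675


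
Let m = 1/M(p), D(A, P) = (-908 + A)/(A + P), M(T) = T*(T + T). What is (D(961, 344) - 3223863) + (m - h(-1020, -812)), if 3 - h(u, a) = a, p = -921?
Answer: -793238176514881/245989890 ≈ -3.2247e+6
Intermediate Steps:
h(u, a) = 3 - a
M(T) = 2*T**2 (M(T) = T*(2*T) = 2*T**2)
D(A, P) = (-908 + A)/(A + P)
m = 1/1696482 (m = 1/(2*(-921)**2) = 1/(2*848241) = 1/1696482 ≈ 5.8946e-7)
(D(961, 344) - 3223863) + (m - h(-1020, -812)) = ((-908 + 961)/(961 + 344) - 3223863) + (1/1696482 - (3 - 1*(-812))) = (53/1305 - 3223863) + (1/1696482 - (3 + 812)) = ((1/1305)*53 - 3223863) + (1/1696482 - 1*815) = (53/1305 - 3223863) + (1/1696482 - 815) = -4207141162/1305 - 1382632829/1696482 = -793238176514881/245989890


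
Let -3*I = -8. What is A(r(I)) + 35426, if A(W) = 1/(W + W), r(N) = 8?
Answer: 566817/16 ≈ 35426.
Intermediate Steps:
I = 8/3 (I = -1/3*(-8) = 8/3 ≈ 2.6667)
A(W) = 1/(2*W)
A(r(I)) + 35426 = (1/2)/8 + 35426 = (1/2)*(1/8) + 35426 = 1/16 + 35426 = 566817/16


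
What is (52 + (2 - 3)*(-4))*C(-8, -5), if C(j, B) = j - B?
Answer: -168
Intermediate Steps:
(52 + (2 - 3)*(-4))*C(-8, -5) = (52 + (2 - 3)*(-4))*(-8 - 1*(-5)) = (52 - 1*(-4))*(-8 + 5) = (52 + 4)*(-3) = 56*(-3) = -168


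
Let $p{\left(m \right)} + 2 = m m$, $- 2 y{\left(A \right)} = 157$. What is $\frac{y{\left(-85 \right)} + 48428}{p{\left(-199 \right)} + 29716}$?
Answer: $\frac{32233}{46210} \approx 0.69753$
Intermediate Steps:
$y{\left(A \right)} = - \frac{157}{2}$ ($y{\left(A \right)} = \left(- \frac{1}{2}\right) 157 = - \frac{157}{2}$)
$p{\left(m \right)} = -2 + m^{2}$ ($p{\left(m \right)} = -2 + m m = -2 + m^{2}$)
$\frac{y{\left(-85 \right)} + 48428}{p{\left(-199 \right)} + 29716} = \frac{- \frac{157}{2} + 48428}{\left(-2 + \left(-199\right)^{2}\right) + 29716} = \frac{96699}{2 \left(\left(-2 + 39601\right) + 29716\right)} = \frac{96699}{2 \left(39599 + 29716\right)} = \frac{96699}{2 \cdot 69315} = \frac{96699}{2} \cdot \frac{1}{69315} = \frac{32233}{46210}$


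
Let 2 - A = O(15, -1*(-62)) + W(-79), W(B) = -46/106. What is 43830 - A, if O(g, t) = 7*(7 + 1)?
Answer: 2325829/53 ≈ 43884.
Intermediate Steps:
W(B) = -23/53 (W(B) = -46*1/106 = -23/53)
O(g, t) = 56 (O(g, t) = 7*8 = 56)
A = -2839/53 (A = 2 - (56 - 23/53) = 2 - 1*2945/53 = 2 - 2945/53 = -2839/53 ≈ -53.566)
43830 - A = 43830 - 1*(-2839/53) = 43830 + 2839/53 = 2325829/53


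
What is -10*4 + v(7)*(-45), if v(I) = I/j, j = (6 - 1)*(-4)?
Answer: -97/4 ≈ -24.250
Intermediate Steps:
j = -20 (j = 5*(-4) = -20)
v(I) = -I/20 (v(I) = I/(-20) = I*(-1/20) = -I/20)
-10*4 + v(7)*(-45) = -10*4 - 1/20*7*(-45) = -40 - 7/20*(-45) = -40 + 63/4 = -97/4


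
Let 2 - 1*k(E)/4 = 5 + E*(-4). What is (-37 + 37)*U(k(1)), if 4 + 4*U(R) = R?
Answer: 0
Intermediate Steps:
k(E) = -12 + 16*E (k(E) = 8 - 4*(5 + E*(-4)) = 8 - 4*(5 - 4*E) = 8 + (-20 + 16*E) = -12 + 16*E)
U(R) = -1 + R/4
(-37 + 37)*U(k(1)) = (-37 + 37)*(-1 + (-12 + 16*1)/4) = 0*(-1 + (-12 + 16)/4) = 0*(-1 + (¼)*4) = 0*(-1 + 1) = 0*0 = 0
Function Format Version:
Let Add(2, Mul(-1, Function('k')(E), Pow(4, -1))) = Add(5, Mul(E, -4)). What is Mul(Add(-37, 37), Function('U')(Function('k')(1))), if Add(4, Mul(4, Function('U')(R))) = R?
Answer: 0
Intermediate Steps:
Function('k')(E) = Add(-12, Mul(16, E)) (Function('k')(E) = Add(8, Mul(-4, Add(5, Mul(E, -4)))) = Add(8, Mul(-4, Add(5, Mul(-4, E)))) = Add(8, Add(-20, Mul(16, E))) = Add(-12, Mul(16, E)))
Function('U')(R) = Add(-1, Mul(Rational(1, 4), R))
Mul(Add(-37, 37), Function('U')(Function('k')(1))) = Mul(Add(-37, 37), Add(-1, Mul(Rational(1, 4), Add(-12, Mul(16, 1))))) = Mul(0, Add(-1, Mul(Rational(1, 4), Add(-12, 16)))) = Mul(0, Add(-1, Mul(Rational(1, 4), 4))) = Mul(0, Add(-1, 1)) = Mul(0, 0) = 0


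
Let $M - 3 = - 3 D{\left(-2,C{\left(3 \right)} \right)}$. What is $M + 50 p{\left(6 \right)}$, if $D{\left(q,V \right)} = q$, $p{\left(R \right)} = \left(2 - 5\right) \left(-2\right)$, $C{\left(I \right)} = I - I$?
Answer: $309$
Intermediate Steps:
$C{\left(I \right)} = 0$
$p{\left(R \right)} = 6$ ($p{\left(R \right)} = \left(-3\right) \left(-2\right) = 6$)
$M = 9$ ($M = 3 - -6 = 3 + 6 = 9$)
$M + 50 p{\left(6 \right)} = 9 + 50 \cdot 6 = 9 + 300 = 309$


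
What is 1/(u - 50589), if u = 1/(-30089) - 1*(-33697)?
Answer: -30089/508263389 ≈ -5.9200e-5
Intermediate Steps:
u = 1013909032/30089 (u = -1/30089 + 33697 = 1013909032/30089 ≈ 33697.)
1/(u - 50589) = 1/(1013909032/30089 - 50589) = 1/(-508263389/30089) = -30089/508263389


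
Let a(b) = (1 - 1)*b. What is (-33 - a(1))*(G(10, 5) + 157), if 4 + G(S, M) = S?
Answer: -5379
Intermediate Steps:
a(b) = 0 (a(b) = 0*b = 0)
G(S, M) = -4 + S
(-33 - a(1))*(G(10, 5) + 157) = (-33 - 1*0)*((-4 + 10) + 157) = (-33 + 0)*(6 + 157) = -33*163 = -5379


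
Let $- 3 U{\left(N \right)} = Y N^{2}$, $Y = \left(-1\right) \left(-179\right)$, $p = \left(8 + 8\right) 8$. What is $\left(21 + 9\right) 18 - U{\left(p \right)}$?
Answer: $\frac{2934356}{3} \approx 9.7812 \cdot 10^{5}$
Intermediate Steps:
$p = 128$ ($p = 16 \cdot 8 = 128$)
$Y = 179$
$U{\left(N \right)} = - \frac{179 N^{2}}{3}$
$\left(21 + 9\right) 18 - U{\left(p \right)} = \left(21 + 9\right) 18 - - \frac{179 \cdot 128^{2}}{3} = 30 \cdot 18 - \left(- \frac{179}{3}\right) 16384 = 540 - - \frac{2932736}{3} = 540 + \frac{2932736}{3} = \frac{2934356}{3}$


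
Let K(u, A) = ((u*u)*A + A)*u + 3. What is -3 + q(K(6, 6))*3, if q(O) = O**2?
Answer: 5346672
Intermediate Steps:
K(u, A) = 3 + u*(A + A*u**2) (K(u, A) = (u**2*A + A)*u + 3 = (A*u**2 + A)*u + 3 = (A + A*u**2)*u + 3 = u*(A + A*u**2) + 3 = 3 + u*(A + A*u**2))
-3 + q(K(6, 6))*3 = -3 + (3 + 6*6 + 6*6**3)**2*3 = -3 + (3 + 36 + 6*216)**2*3 = -3 + (3 + 36 + 1296)**2*3 = -3 + 1335**2*3 = -3 + 1782225*3 = -3 + 5346675 = 5346672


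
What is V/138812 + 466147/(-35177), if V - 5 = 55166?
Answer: -62766047097/4882989724 ≈ -12.854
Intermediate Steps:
V = 55171 (V = 5 + 55166 = 55171)
V/138812 + 466147/(-35177) = 55171/138812 + 466147/(-35177) = 55171*(1/138812) + 466147*(-1/35177) = 55171/138812 - 466147/35177 = -62766047097/4882989724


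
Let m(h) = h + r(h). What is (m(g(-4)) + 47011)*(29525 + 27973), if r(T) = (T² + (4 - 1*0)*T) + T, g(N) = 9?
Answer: 2710800708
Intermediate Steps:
r(T) = T² + 5*T (r(T) = (T² + (4 + 0)*T) + T = (T² + 4*T) + T = T² + 5*T)
m(h) = h + h*(5 + h)
(m(g(-4)) + 47011)*(29525 + 27973) = (9*(6 + 9) + 47011)*(29525 + 27973) = (9*15 + 47011)*57498 = (135 + 47011)*57498 = 47146*57498 = 2710800708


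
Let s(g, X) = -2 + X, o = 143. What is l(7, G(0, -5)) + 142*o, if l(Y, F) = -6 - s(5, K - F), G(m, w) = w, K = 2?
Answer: 20295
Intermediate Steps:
l(Y, F) = -6 + F (l(Y, F) = -6 - (-2 + (2 - F)) = -6 - (-1)*F = -6 + F)
l(7, G(0, -5)) + 142*o = (-6 - 5) + 142*143 = -11 + 20306 = 20295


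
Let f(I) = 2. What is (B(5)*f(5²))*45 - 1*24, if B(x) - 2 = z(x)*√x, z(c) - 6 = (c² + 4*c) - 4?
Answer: 156 + 4230*√5 ≈ 9614.6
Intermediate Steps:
z(c) = 2 + c² + 4*c (z(c) = 6 + ((c² + 4*c) - 4) = 6 + (-4 + c² + 4*c) = 2 + c² + 4*c)
B(x) = 2 + √x*(2 + x² + 4*x) (B(x) = 2 + (2 + x² + 4*x)*√x = 2 + √x*(2 + x² + 4*x))
(B(5)*f(5²))*45 - 1*24 = ((2 + √5*(2 + 5² + 4*5))*2)*45 - 1*24 = ((2 + √5*(2 + 25 + 20))*2)*45 - 24 = ((2 + √5*47)*2)*45 - 24 = ((2 + 47*√5)*2)*45 - 24 = (4 + 94*√5)*45 - 24 = (180 + 4230*√5) - 24 = 156 + 4230*√5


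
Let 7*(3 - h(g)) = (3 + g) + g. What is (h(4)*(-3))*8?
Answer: -240/7 ≈ -34.286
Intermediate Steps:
h(g) = 18/7 - 2*g/7 (h(g) = 3 - ((3 + g) + g)/7 = 3 - (3 + 2*g)/7 = 3 + (-3/7 - 2*g/7) = 18/7 - 2*g/7)
(h(4)*(-3))*8 = ((18/7 - 2/7*4)*(-3))*8 = ((18/7 - 8/7)*(-3))*8 = ((10/7)*(-3))*8 = -30/7*8 = -240/7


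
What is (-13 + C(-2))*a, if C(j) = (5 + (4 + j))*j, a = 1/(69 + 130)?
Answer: -27/199 ≈ -0.13568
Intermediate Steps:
a = 1/199 ≈ 0.0050251
C(j) = j*(9 + j) (C(j) = (9 + j)*j = j*(9 + j))
(-13 + C(-2))*a = (-13 - 2*(9 - 2))*(1/199) = (-13 - 2*7)*(1/199) = (-13 - 14)*(1/199) = -27*1/199 = -27/199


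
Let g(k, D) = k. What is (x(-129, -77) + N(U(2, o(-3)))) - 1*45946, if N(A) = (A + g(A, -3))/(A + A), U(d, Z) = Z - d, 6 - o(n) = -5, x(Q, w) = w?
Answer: -46022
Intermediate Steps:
o(n) = 11 (o(n) = 6 - 1*(-5) = 6 + 5 = 11)
N(A) = 1 (N(A) = (A + A)/(A + A) = (2*A)/((2*A)) = (2*A)*(1/(2*A)) = 1)
(x(-129, -77) + N(U(2, o(-3)))) - 1*45946 = (-77 + 1) - 1*45946 = -76 - 45946 = -46022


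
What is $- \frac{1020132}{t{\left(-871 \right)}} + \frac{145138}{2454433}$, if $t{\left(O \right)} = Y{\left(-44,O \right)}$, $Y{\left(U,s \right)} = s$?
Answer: $\frac{2503972060354}{2137811143} \approx 1171.3$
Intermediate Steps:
$t{\left(O \right)} = O$
$- \frac{1020132}{t{\left(-871 \right)}} + \frac{145138}{2454433} = - \frac{1020132}{-871} + \frac{145138}{2454433} = \left(-1020132\right) \left(- \frac{1}{871}\right) + 145138 \cdot \frac{1}{2454433} = \frac{1020132}{871} + \frac{145138}{2454433} = \frac{2503972060354}{2137811143}$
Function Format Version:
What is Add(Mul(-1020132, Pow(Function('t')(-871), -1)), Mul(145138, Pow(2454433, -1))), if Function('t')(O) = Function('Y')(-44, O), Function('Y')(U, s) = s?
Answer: Rational(2503972060354, 2137811143) ≈ 1171.3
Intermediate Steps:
Function('t')(O) = O
Add(Mul(-1020132, Pow(Function('t')(-871), -1)), Mul(145138, Pow(2454433, -1))) = Add(Mul(-1020132, Pow(-871, -1)), Mul(145138, Pow(2454433, -1))) = Add(Mul(-1020132, Rational(-1, 871)), Mul(145138, Rational(1, 2454433))) = Add(Rational(1020132, 871), Rational(145138, 2454433)) = Rational(2503972060354, 2137811143)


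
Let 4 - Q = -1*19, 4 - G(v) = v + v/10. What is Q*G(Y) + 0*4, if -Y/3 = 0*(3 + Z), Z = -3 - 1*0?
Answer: 92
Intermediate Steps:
Z = -3 (Z = -3 + 0 = -3)
Y = 0 (Y = -0*(3 - 3) = -0*0 = -3*0 = 0)
G(v) = 4 - 11*v/10 (G(v) = 4 - (v + v/10) = 4 - 11*v/10)
Q = 23 (Q = 4 - (-1)*19 = 4 - 1*(-19) = 4 + 19 = 23)
Q*G(Y) + 0*4 = 23*(4 - 11/10*0) + 0*4 = 23*(4 + 0) + 0 = 23*4 + 0 = 92 + 0 = 92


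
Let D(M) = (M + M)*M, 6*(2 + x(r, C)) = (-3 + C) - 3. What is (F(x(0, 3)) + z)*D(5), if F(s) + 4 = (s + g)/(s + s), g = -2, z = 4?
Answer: 45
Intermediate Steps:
x(r, C) = -3 + C/6 (x(r, C) = -2 + ((-3 + C) - 3)/6 = -2 + (-6 + C)/6 = -2 + (-1 + C/6) = -3 + C/6)
D(M) = 2*M² (D(M) = (2*M)*M = 2*M²)
F(s) = -4 + (-2 + s)/(2*s) (F(s) = -4 + (s - 2)/(s + s) = -4 + (-2 + s)/((2*s)) = -4 + (-2 + s)*(1/(2*s)) = -4 + (-2 + s)/(2*s))
(F(x(0, 3)) + z)*D(5) = ((-7/2 - 1/(-3 + (⅙)*3)) + 4)*(2*5²) = ((-7/2 - 1/(-3 + ½)) + 4)*(2*25) = ((-7/2 - 1/(-5/2)) + 4)*50 = ((-7/2 - 1*(-⅖)) + 4)*50 = ((-7/2 + ⅖) + 4)*50 = (-31/10 + 4)*50 = (9/10)*50 = 45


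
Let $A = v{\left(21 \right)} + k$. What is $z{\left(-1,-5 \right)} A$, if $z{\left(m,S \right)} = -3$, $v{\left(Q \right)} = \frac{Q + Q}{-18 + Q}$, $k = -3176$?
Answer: $9486$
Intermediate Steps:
$v{\left(Q \right)} = \frac{2 Q}{-18 + Q}$
$A = -3162$ ($A = 2 \cdot 21 \frac{1}{-18 + 21} - 3176 = 2 \cdot 21 \cdot \frac{1}{3} - 3176 = 14 - 3176 = -3162$)
$z{\left(-1,-5 \right)} A = \left(-3\right) \left(-3162\right) = 9486$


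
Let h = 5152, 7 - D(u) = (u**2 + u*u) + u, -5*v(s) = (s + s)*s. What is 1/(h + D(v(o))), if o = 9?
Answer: 25/77297 ≈ 0.00032343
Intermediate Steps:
v(s) = -2*s**2/5 (v(s) = -(s + s)*s/5 = -2*s*s/5 = -2*s**2/5)
D(u) = 7 - u - 2*u**2 (D(u) = 7 - ((u**2 + u*u) + u) = 7 - ((u**2 + u**2) + u) = 7 - (2*u**2 + u) = 7 - (u + 2*u**2) = 7 + (-u - 2*u**2) = 7 - u - 2*u**2)
1/(h + D(v(o))) = 1/(5152 + (7 - (-2)*9**2/5 - 2*(-2/5*9**2)**2)) = 1/(5152 + (7 - (-2)*81/5 - 2*(-2/5*81)**2)) = 1/(5152 + (7 - 1*(-162/5) - 2*(-162/5)**2)) = 1/(5152 + (7 + 162/5 - 2*26244/25)) = 1/(5152 + (7 + 162/5 - 52488/25)) = 1/(5152 - 51503/25) = 1/(77297/25) = 25/77297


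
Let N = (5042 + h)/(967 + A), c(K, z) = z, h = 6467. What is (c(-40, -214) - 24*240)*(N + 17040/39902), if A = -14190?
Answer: 9840785006/3715663 ≈ 2648.5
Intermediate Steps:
N = -11509/13223 (N = (5042 + 6467)/(967 - 14190) = 11509/(-13223) = 11509*(-1/13223) = -11509/13223 ≈ -0.87038)
(c(-40, -214) - 24*240)*(N + 17040/39902) = (-214 - 24*240)*(-11509/13223 + 17040/39902) = (-214 - 5760)*(-11509/13223 + 17040*(1/39902)) = -5974*(-11509/13223 + 120/281) = -5974*(-1647269/3715663) = 9840785006/3715663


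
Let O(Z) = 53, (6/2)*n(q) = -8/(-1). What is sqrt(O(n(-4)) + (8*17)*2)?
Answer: 5*sqrt(13) ≈ 18.028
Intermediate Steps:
n(q) = 8/3 (n(q) = (-8/(-1))/3 = (-8*(-1))/3 = (1/3)*8 = 8/3)
sqrt(O(n(-4)) + (8*17)*2) = sqrt(53 + (8*17)*2) = sqrt(53 + 136*2) = sqrt(53 + 272) = sqrt(325) = 5*sqrt(13)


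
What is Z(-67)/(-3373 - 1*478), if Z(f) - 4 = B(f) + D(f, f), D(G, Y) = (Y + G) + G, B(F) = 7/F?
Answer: 13206/258017 ≈ 0.051183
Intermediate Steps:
D(G, Y) = Y + 2*G (D(G, Y) = (G + Y) + G = Y + 2*G)
Z(f) = 4 + 3*f + 7/f (Z(f) = 4 + (7/f + (f + 2*f)) = 4 + (7/f + 3*f) = 4 + (3*f + 7/f) = 4 + 3*f + 7/f)
Z(-67)/(-3373 - 1*478) = (4 + 3*(-67) + 7/(-67))/(-3373 - 1*478) = (4 - 201 + 7*(-1/67))/(-3373 - 478) = (4 - 201 - 7/67)/(-3851) = -13206/67*(-1/3851) = 13206/258017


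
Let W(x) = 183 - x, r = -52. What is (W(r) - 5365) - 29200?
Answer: -34330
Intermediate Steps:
(W(r) - 5365) - 29200 = ((183 - 1*(-52)) - 5365) - 29200 = ((183 + 52) - 5365) - 29200 = (235 - 5365) - 29200 = -5130 - 29200 = -34330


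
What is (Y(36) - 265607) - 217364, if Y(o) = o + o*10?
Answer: -482575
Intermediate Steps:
Y(o) = 11*o (Y(o) = o + 10*o = 11*o)
(Y(36) - 265607) - 217364 = (11*36 - 265607) - 217364 = (396 - 265607) - 217364 = -265211 - 217364 = -482575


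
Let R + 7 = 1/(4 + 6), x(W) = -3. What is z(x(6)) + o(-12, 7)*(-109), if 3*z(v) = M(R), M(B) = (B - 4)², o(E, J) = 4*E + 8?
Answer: 1319881/300 ≈ 4399.6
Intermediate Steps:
R = -69/10 (R = -7 + 1/(4 + 6) = -7 + 1/10 = -7 + ⅒ = -69/10 ≈ -6.9000)
o(E, J) = 8 + 4*E
M(B) = (-4 + B)²
z(v) = 11881/300 (z(v) = (-4 - 69/10)²/3 = (-109/10)²/3 = (⅓)*(11881/100) = 11881/300)
z(x(6)) + o(-12, 7)*(-109) = 11881/300 + (8 + 4*(-12))*(-109) = 11881/300 + (8 - 48)*(-109) = 11881/300 - 40*(-109) = 11881/300 + 4360 = 1319881/300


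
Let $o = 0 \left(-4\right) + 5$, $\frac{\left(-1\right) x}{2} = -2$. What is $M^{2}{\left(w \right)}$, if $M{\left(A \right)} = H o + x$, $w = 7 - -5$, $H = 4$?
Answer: $576$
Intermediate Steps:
$x = 4$ ($x = \left(-2\right) \left(-2\right) = 4$)
$o = 5$ ($o = 0 + 5 = 5$)
$w = 12$ ($w = 7 + 5 = 12$)
$M{\left(A \right)} = 24$ ($M{\left(A \right)} = 4 \cdot 5 + 4 = 20 + 4 = 24$)
$M^{2}{\left(w \right)} = 24^{2} = 576$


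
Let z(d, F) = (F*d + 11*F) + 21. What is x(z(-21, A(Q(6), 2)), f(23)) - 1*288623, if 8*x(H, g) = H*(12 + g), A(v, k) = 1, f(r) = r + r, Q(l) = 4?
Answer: -1154173/4 ≈ -2.8854e+5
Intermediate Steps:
f(r) = 2*r
z(d, F) = 21 + 11*F + F*d (z(d, F) = (11*F + F*d) + 21 = 21 + 11*F + F*d)
x(H, g) = H*(12 + g)/8 (x(H, g) = (H*(12 + g))/8 = H*(12 + g)/8)
x(z(-21, A(Q(6), 2)), f(23)) - 1*288623 = (21 + 11*1 + 1*(-21))*(12 + 2*23)/8 - 1*288623 = (21 + 11 - 21)*(12 + 46)/8 - 288623 = (1/8)*11*58 - 288623 = 319/4 - 288623 = -1154173/4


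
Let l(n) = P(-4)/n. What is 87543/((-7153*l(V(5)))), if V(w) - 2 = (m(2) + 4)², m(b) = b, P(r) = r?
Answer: 1663317/14306 ≈ 116.27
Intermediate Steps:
V(w) = 38 (V(w) = 2 + (2 + 4)² = 2 + 6² = 2 + 36 = 38)
l(n) = -4/n
87543/((-7153*l(V(5)))) = 87543/((-(-28612)/38)) = 87543/((-7153*(-2/19))) = 87543/(14306/19) = 87543*(19/14306) = 1663317/14306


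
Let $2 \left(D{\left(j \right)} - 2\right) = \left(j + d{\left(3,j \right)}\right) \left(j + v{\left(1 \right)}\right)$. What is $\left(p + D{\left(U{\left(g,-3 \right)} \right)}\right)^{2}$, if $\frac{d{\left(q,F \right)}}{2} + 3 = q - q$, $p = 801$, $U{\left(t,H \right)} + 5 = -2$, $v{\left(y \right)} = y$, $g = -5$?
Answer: $708964$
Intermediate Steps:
$U{\left(t,H \right)} = -7$ ($U{\left(t,H \right)} = -5 - 2 = -7$)
$d{\left(q,F \right)} = -6$ ($d{\left(q,F \right)} = -6 + 2 \left(q - q\right) = -6 + 2 \cdot 0 = -6 + 0 = -6$)
$D{\left(j \right)} = 2 + \frac{\left(1 + j\right) \left(-6 + j\right)}{2}$ ($D{\left(j \right)} = 2 + \frac{\left(j - 6\right) \left(j + 1\right)}{2} = 2 + \frac{\left(-6 + j\right) \left(1 + j\right)}{2} = 2 + \frac{\left(1 + j\right) \left(-6 + j\right)}{2}$)
$\left(p + D{\left(U{\left(g,-3 \right)} \right)}\right)^{2} = \left(801 - \left(- \frac{33}{2} - \frac{49}{2}\right)\right)^{2} = \left(801 + \left(-1 + \frac{1}{2} \cdot 49 + \frac{35}{2}\right)\right)^{2} = \left(801 + \left(-1 + \frac{49}{2} + \frac{35}{2}\right)\right)^{2} = \left(801 + 41\right)^{2} = 842^{2} = 708964$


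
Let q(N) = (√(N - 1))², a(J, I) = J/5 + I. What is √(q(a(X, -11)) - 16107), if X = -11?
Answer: I*√403030/5 ≈ 126.97*I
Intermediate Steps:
a(J, I) = I + J/5 (a(J, I) = J*(⅕) + I = J/5 + I = I + J/5)
q(N) = -1 + N (q(N) = (√(-1 + N))² = -1 + N)
√(q(a(X, -11)) - 16107) = √((-1 + (-11 + (⅕)*(-11))) - 16107) = √((-1 + (-11 - 11/5)) - 16107) = √((-1 - 66/5) - 16107) = √(-71/5 - 16107) = √(-80606/5) = I*√403030/5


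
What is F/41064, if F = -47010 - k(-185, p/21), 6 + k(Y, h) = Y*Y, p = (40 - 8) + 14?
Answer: -2801/1416 ≈ -1.9781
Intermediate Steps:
p = 46 (p = 32 + 14 = 46)
k(Y, h) = -6 + Y² (k(Y, h) = -6 + Y*Y = -6 + Y²)
F = -81229 (F = -47010 - (-6 + (-185)²) = -47010 - (-6 + 34225) = -47010 - 1*34219 = -47010 - 34219 = -81229)
F/41064 = -81229/41064 = -81229*1/41064 = -2801/1416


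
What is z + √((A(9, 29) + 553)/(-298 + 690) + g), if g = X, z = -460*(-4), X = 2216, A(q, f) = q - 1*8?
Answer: 1840 + √434613/14 ≈ 1887.1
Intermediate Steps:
A(q, f) = -8 + q (A(q, f) = q - 8 = -8 + q)
z = 1840
g = 2216
z + √((A(9, 29) + 553)/(-298 + 690) + g) = 1840 + √(((-8 + 9) + 553)/(-298 + 690) + 2216) = 1840 + √((1 + 553)/392 + 2216) = 1840 + √(554*(1/392) + 2216) = 1840 + √(277/196 + 2216) = 1840 + √(434613/196) = 1840 + √434613/14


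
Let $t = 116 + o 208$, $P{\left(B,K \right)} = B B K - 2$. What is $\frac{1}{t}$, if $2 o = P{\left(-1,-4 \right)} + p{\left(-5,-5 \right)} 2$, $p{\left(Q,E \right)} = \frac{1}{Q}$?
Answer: $- \frac{5}{2748} \approx -0.0018195$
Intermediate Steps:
$P{\left(B,K \right)} = -2 + K B^{2}$ ($P{\left(B,K \right)} = B^{2} K - 2 = K B^{2} - 2 = -2 + K B^{2}$)
$o = - \frac{16}{5}$ ($o = \frac{\left(-2 - 4 \left(-1\right)^{2}\right) + \frac{1}{-5} \cdot 2}{2} = \frac{\left(-2 - 4\right) - \frac{2}{5}}{2} = \frac{-6 - \frac{2}{5}}{2} = \frac{1}{2} \left(- \frac{32}{5}\right) = - \frac{16}{5} \approx -3.2$)
$t = - \frac{2748}{5}$ ($t = 116 - \frac{3328}{5} = - \frac{2748}{5} \approx -549.6$)
$\frac{1}{t} = \frac{1}{- \frac{2748}{5}} = - \frac{5}{2748}$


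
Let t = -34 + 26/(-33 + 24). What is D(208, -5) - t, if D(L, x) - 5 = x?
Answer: 332/9 ≈ 36.889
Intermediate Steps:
D(L, x) = 5 + x
t = -332/9 (t = -34 + 26/(-9) = -34 + 26*(-1/9) = -34 - 26/9 = -332/9 ≈ -36.889)
D(208, -5) - t = (5 - 5) - 1*(-332/9) = 0 + 332/9 = 332/9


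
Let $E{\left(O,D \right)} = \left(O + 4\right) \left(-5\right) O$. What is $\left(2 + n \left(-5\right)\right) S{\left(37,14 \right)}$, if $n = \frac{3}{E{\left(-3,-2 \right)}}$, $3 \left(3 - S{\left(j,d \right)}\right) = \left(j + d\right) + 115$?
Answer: $- \frac{157}{3} \approx -52.333$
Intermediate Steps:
$E{\left(O,D \right)} = O \left(-20 - 5 O\right)$ ($E{\left(O,D \right)} = \left(4 + O\right) \left(-5\right) O = \left(-20 - 5 O\right) O = O \left(-20 - 5 O\right)$)
$S{\left(j,d \right)} = - \frac{106}{3} - \frac{d}{3} - \frac{j}{3}$ ($S{\left(j,d \right)} = 3 - \frac{\left(j + d\right) + 115}{3} = 3 - \frac{\left(d + j\right) + 115}{3} = 3 - \frac{115 + d + j}{3} = 3 - \left(\frac{115}{3} + \frac{d}{3} + \frac{j}{3}\right) = - \frac{106}{3} - \frac{d}{3} - \frac{j}{3}$)
$n = \frac{1}{5}$ ($n = \frac{3}{\left(-5\right) \left(-3\right) \left(4 - 3\right)} = \frac{3}{\left(-5\right) \left(-3\right) 1} = \frac{3}{15} = 3 \cdot \frac{1}{15} = \frac{1}{5} \approx 0.2$)
$\left(2 + n \left(-5\right)\right) S{\left(37,14 \right)} = \left(2 + \frac{1}{5} \left(-5\right)\right) \left(- \frac{106}{3} - \frac{14}{3} - \frac{37}{3}\right) = \left(2 - 1\right) \left(- \frac{106}{3} - \frac{14}{3} - \frac{37}{3}\right) = 1 \left(- \frac{157}{3}\right) = - \frac{157}{3}$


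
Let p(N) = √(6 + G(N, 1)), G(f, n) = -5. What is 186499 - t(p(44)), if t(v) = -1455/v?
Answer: 187954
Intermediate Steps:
p(N) = 1 (p(N) = √(6 - 5) = √1 = 1)
186499 - t(p(44)) = 186499 - (-1455)/1 = 186499 - (-1455) = 186499 - 1*(-1455) = 186499 + 1455 = 187954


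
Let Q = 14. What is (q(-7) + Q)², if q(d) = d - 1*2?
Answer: 25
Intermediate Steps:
q(d) = -2 + d (q(d) = d - 2 = -2 + d)
(q(-7) + Q)² = ((-2 - 7) + 14)² = (-9 + 14)² = 5² = 25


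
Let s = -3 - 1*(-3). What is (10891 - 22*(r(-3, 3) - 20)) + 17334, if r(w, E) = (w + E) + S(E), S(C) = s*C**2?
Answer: 28665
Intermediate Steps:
s = 0 (s = -3 + 3 = 0)
S(C) = 0 (S(C) = 0*C**2 = 0)
r(w, E) = E + w (r(w, E) = (w + E) + 0 = (E + w) + 0 = E + w)
(10891 - 22*(r(-3, 3) - 20)) + 17334 = (10891 - 22*((3 - 3) - 20)) + 17334 = (10891 - 22*(0 - 20)) + 17334 = (10891 - 22*(-20)) + 17334 = (10891 + 440) + 17334 = 11331 + 17334 = 28665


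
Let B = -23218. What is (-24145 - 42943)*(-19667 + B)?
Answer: 2877068880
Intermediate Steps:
(-24145 - 42943)*(-19667 + B) = (-24145 - 42943)*(-19667 - 23218) = -67088*(-42885) = 2877068880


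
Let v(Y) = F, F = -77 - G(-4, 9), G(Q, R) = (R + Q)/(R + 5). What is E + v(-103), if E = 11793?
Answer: 164019/14 ≈ 11716.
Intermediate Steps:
G(Q, R) = (Q + R)/(5 + R)
F = -1083/14 (F = -77 - (-4 + 9)/(5 + 9) = -77 - 5/14 = -1083/14 ≈ -77.357)
v(Y) = -1083/14
E + v(-103) = 11793 - 1083/14 = 164019/14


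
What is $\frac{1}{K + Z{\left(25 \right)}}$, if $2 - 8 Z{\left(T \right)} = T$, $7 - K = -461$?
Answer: $\frac{8}{3721} \approx 0.00215$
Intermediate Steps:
$K = 468$ ($K = 7 - -461 = 7 + 461 = 468$)
$Z{\left(T \right)} = \frac{1}{4} - \frac{T}{8}$
$\frac{1}{K + Z{\left(25 \right)}} = \frac{1}{468 + \left(\frac{1}{4} - \frac{25}{8}\right)} = \frac{1}{468 - \frac{23}{8}} = \frac{1}{\frac{3721}{8}} = \frac{8}{3721}$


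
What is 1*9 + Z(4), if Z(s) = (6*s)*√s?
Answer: 57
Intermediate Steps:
Z(s) = 6*s^(3/2)
1*9 + Z(4) = 1*9 + 6*4^(3/2) = 9 + 6*8 = 9 + 48 = 57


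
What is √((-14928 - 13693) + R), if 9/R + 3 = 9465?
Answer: I*√284713570174/3154 ≈ 169.18*I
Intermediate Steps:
R = 3/3154 (R = 9/(-3 + 9465) = 9/9462 = 9*(1/9462) = 3/3154 ≈ 0.00095117)
√((-14928 - 13693) + R) = √((-14928 - 13693) + 3/3154) = √(-28621 + 3/3154) = √(-90270631/3154) = I*√284713570174/3154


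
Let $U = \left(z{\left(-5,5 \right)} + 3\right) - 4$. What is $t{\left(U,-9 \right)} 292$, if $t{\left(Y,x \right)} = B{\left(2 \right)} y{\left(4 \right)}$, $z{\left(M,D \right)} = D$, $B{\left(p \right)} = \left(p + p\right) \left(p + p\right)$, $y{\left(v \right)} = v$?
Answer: $18688$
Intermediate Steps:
$B{\left(p \right)} = 4 p^{2}$ ($B{\left(p \right)} = 2 p 2 p = 4 p^{2}$)
$U = 4$ ($U = \left(5 + 3\right) - 4 = 8 - 4 = 4$)
$t{\left(Y,x \right)} = 64$ ($t{\left(Y,x \right)} = 4 \cdot 2^{2} \cdot 4 = 4 \cdot 4 \cdot 4 = 16 \cdot 4 = 64$)
$t{\left(U,-9 \right)} 292 = 64 \cdot 292 = 18688$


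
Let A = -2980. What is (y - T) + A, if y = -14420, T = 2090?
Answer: -19490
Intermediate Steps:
(y - T) + A = (-14420 - 1*2090) - 2980 = (-14420 - 2090) - 2980 = -16510 - 2980 = -19490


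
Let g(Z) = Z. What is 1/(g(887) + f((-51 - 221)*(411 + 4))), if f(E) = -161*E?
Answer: 1/18174567 ≈ 5.5022e-8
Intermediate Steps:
1/(g(887) + f((-51 - 221)*(411 + 4))) = 1/(887 - 161*(-51 - 221)*(411 + 4)) = 1/(887 - (-43792)*415) = 1/(887 - 161*(-112880)) = 1/(887 + 18173680) = 1/18174567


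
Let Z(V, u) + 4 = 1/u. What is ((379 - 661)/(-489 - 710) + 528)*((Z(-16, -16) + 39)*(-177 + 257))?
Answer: 1770224430/1199 ≈ 1.4764e+6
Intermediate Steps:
Z(V, u) = -4 + 1/u
((379 - 661)/(-489 - 710) + 528)*((Z(-16, -16) + 39)*(-177 + 257)) = ((379 - 661)/(-489 - 710) + 528)*(((-4 + 1/(-16)) + 39)*(-177 + 257)) = (-282/(-1199) + 528)*(((-4 - 1/16) + 39)*80) = (-282*(-1/1199) + 528)*((-65/16 + 39)*80) = (282/1199 + 528)*((559/16)*80) = (633354/1199)*2795 = 1770224430/1199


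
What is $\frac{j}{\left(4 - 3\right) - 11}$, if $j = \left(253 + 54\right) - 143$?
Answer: $- \frac{82}{5} \approx -16.4$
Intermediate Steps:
$j = 164$ ($j = 307 - 143 = 164$)
$\frac{j}{\left(4 - 3\right) - 11} = \frac{1}{\left(4 - 3\right) - 11} \cdot 164 = \frac{1}{1 - 11} \cdot 164 = \frac{1}{-10} \cdot 164 = \left(- \frac{1}{10}\right) 164 = - \frac{82}{5}$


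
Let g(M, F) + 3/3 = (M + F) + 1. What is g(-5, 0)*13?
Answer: -65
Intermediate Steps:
g(M, F) = F + M (g(M, F) = -1 + ((M + F) + 1) = -1 + ((F + M) + 1) = -1 + (1 + F + M) = F + M)
g(-5, 0)*13 = (0 - 5)*13 = -5*13 = -65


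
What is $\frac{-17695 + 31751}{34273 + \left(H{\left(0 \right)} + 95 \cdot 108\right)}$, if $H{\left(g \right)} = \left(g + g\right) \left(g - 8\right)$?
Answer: $\frac{14056}{44533} \approx 0.31563$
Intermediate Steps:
$H{\left(g \right)} = 2 g \left(-8 + g\right)$
$\frac{-17695 + 31751}{34273 + \left(H{\left(0 \right)} + 95 \cdot 108\right)} = \frac{-17695 + 31751}{34273 + \left(2 \cdot 0 \left(-8 + 0\right) + 95 \cdot 108\right)} = \frac{14056}{34273 + \left(2 \cdot 0 \left(-8\right) + 10260\right)} = \frac{14056}{34273 + \left(0 + 10260\right)} = \frac{14056}{34273 + 10260} = \frac{14056}{44533}$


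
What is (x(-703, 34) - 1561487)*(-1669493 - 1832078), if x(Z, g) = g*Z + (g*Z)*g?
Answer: 8396966847547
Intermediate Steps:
x(Z, g) = Z*g + Z*g² (x(Z, g) = Z*g + (Z*g)*g = Z*g + Z*g²)
(x(-703, 34) - 1561487)*(-1669493 - 1832078) = (-703*34*(1 + 34) - 1561487)*(-1669493 - 1832078) = (-703*34*35 - 1561487)*(-3501571) = (-836570 - 1561487)*(-3501571) = -2398057*(-3501571) = 8396966847547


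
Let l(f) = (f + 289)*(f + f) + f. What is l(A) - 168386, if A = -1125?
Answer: 1711489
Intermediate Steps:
l(f) = f + 2*f*(289 + f) (l(f) = (289 + f)*(2*f) + f = 2*f*(289 + f) + f = f + 2*f*(289 + f))
l(A) - 168386 = -1125*(579 + 2*(-1125)) - 168386 = -1125*(579 - 2250) - 168386 = -1125*(-1671) - 168386 = 1879875 - 168386 = 1711489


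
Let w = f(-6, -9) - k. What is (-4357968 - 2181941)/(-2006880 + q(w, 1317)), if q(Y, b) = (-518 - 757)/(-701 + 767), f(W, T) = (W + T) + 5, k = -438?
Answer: 143877998/44151785 ≈ 3.2587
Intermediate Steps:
f(W, T) = 5 + T + W (f(W, T) = (T + W) + 5 = 5 + T + W)
w = 428 (w = (5 - 9 - 6) - 1*(-438) = -10 + 438 = 428)
q(Y, b) = -425/22 (q(Y, b) = -1275/66 = -1275*1/66 = -425/22)
(-4357968 - 2181941)/(-2006880 + q(w, 1317)) = (-4357968 - 2181941)/(-2006880 - 425/22) = -6539909/(-44151785/22) = -6539909*(-22/44151785) = 143877998/44151785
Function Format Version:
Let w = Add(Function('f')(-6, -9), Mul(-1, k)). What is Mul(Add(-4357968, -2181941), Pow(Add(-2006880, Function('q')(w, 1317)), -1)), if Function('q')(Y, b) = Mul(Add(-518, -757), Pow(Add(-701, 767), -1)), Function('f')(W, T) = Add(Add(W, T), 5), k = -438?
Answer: Rational(143877998, 44151785) ≈ 3.2587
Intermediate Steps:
Function('f')(W, T) = Add(5, T, W) (Function('f')(W, T) = Add(Add(T, W), 5) = Add(5, T, W))
w = 428 (w = Add(Add(5, -9, -6), Mul(-1, -438)) = Add(-10, 438) = 428)
Function('q')(Y, b) = Rational(-425, 22) (Function('q')(Y, b) = Mul(-1275, Pow(66, -1)) = Mul(-1275, Rational(1, 66)) = Rational(-425, 22))
Mul(Add(-4357968, -2181941), Pow(Add(-2006880, Function('q')(w, 1317)), -1)) = Mul(Add(-4357968, -2181941), Pow(Add(-2006880, Rational(-425, 22)), -1)) = Mul(-6539909, Pow(Rational(-44151785, 22), -1)) = Mul(-6539909, Rational(-22, 44151785)) = Rational(143877998, 44151785)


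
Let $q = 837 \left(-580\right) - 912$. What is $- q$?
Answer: $486372$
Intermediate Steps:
$q = -486372$ ($q = -485460 - 912 = -486372$)
$- q = \left(-1\right) \left(-486372\right) = 486372$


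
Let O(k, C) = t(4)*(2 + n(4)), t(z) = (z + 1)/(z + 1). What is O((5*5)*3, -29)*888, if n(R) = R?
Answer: 5328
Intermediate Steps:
t(z) = 1 (t(z) = (1 + z)/(1 + z) = 1)
O(k, C) = 6 (O(k, C) = 1*(2 + 4) = 1*6 = 6)
O((5*5)*3, -29)*888 = 6*888 = 5328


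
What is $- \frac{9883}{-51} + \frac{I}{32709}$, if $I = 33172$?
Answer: $\frac{36106091}{185351} \approx 194.8$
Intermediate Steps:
$- \frac{9883}{-51} + \frac{I}{32709} = - \frac{9883}{-51} + \frac{33172}{32709} = \left(-9883\right) \left(- \frac{1}{51}\right) + 33172 \cdot \frac{1}{32709} = \frac{9883}{51} + \frac{33172}{32709} = \frac{36106091}{185351}$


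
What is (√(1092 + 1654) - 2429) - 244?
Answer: -2673 + √2746 ≈ -2620.6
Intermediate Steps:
(√(1092 + 1654) - 2429) - 244 = (√2746 - 2429) - 244 = (-2429 + √2746) - 244 = -2673 + √2746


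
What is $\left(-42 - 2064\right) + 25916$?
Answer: $23810$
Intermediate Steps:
$\left(-42 - 2064\right) + 25916 = -2106 + 25916 = 23810$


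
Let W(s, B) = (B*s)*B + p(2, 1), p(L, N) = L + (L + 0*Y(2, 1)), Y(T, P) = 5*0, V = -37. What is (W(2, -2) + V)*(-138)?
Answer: 3450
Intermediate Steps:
Y(T, P) = 0
p(L, N) = 2*L (p(L, N) = L + (L + 0*0) = L + (L + 0) = L + L = 2*L)
W(s, B) = 4 + s*B² (W(s, B) = (B*s)*B + 2*2 = s*B² + 4 = 4 + s*B²)
(W(2, -2) + V)*(-138) = ((4 + 2*(-2)²) - 37)*(-138) = ((4 + 2*4) - 37)*(-138) = ((4 + 8) - 37)*(-138) = (12 - 37)*(-138) = -25*(-138) = 3450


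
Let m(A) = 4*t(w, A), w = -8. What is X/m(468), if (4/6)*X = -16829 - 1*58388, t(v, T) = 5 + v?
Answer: 75217/8 ≈ 9402.1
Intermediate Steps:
X = -225651/2 (X = 3*(-16829 - 1*58388)/2 = 3*(-16829 - 58388)/2 = (3/2)*(-75217) = -225651/2 ≈ -1.1283e+5)
m(A) = -12 (m(A) = 4*(5 - 8) = 4*(-3) = -12)
X/m(468) = -225651/2/(-12) = -225651/2*(-1/12) = 75217/8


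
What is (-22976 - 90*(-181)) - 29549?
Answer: -36235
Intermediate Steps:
(-22976 - 90*(-181)) - 29549 = (-22976 + 16290) - 29549 = -6686 - 29549 = -36235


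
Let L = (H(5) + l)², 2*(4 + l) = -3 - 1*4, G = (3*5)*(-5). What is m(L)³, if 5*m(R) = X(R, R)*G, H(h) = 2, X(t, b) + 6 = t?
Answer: -3080271375/64 ≈ -4.8129e+7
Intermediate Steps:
X(t, b) = -6 + t
G = -75 (G = 15*(-5) = -75)
l = -15/2 (l = -4 + (-3 - 1*4)/2 = -4 + (-3 - 4)/2 = -4 + (½)*(-7) = -4 - 7/2 = -15/2 ≈ -7.5000)
L = 121/4 (L = (2 - 15/2)² = (-11/2)² = 121/4 ≈ 30.250)
m(R) = 90 - 15*R (m(R) = ((-6 + R)*(-75))/5 = (450 - 75*R)/5 = 90 - 15*R)
m(L)³ = (90 - 15*121/4)³ = (90 - 1815/4)³ = (-1455/4)³ = -3080271375/64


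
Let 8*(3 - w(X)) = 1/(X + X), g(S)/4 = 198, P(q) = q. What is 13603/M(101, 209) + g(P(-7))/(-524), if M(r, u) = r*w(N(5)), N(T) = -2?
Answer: 55083970/1283407 ≈ 42.920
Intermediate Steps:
g(S) = 792 (g(S) = 4*198 = 792)
w(X) = 3 - 1/(16*X) (w(X) = 3 - 1/(8*(X + X)) = 3 - 1/(2*X)/8 = 3 - 1/(16*X))
M(r, u) = 97*r/32 (M(r, u) = r*(3 - 1/16/(-2)) = r*(3 - 1/16*(-1/2)) = r*(3 + 1/32) = r*(97/32) = 97*r/32)
13603/M(101, 209) + g(P(-7))/(-524) = 13603/(((97/32)*101)) + 792/(-524) = 13603/(9797/32) + 792*(-1/524) = 13603*(32/9797) - 198/131 = 435296/9797 - 198/131 = 55083970/1283407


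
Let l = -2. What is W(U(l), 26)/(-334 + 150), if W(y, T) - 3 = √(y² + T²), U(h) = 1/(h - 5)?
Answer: -3/184 - 25*√53/1288 ≈ -0.15761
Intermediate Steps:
U(h) = 1/(-5 + h)
W(y, T) = 3 + √(T² + y²) (W(y, T) = 3 + √(y² + T²) = 3 + √(T² + y²))
W(U(l), 26)/(-334 + 150) = (3 + √(26² + (1/(-5 - 2))²))/(-334 + 150) = (3 + √(676 + (1/(-7))²))/(-184) = (3 + √(676 + (-⅐)²))*(-1/184) = (3 + √(676 + 1/49))*(-1/184) = (3 + √(33125/49))*(-1/184) = (3 + 25*√53/7)*(-1/184) = -3/184 - 25*√53/1288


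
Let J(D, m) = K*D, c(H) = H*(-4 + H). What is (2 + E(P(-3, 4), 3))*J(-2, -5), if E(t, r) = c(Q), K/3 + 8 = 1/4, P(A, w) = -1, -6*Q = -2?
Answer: 217/6 ≈ 36.167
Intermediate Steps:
Q = 1/3 (Q = -1/6*(-2) = 1/3 ≈ 0.33333)
K = -93/4 (K = -24 + 3/4 = -93/4 ≈ -23.250)
E(t, r) = -11/9 (E(t, r) = (-4 + 1/3)/3 = (1/3)*(-11/3) = -11/9)
J(D, m) = -93*D/4
(2 + E(P(-3, 4), 3))*J(-2, -5) = (2 - 11/9)*(-93/4*(-2)) = (7/9)*(93/2) = 217/6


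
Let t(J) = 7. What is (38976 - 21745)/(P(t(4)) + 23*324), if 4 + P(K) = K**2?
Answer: 17231/7497 ≈ 2.2984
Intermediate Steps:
P(K) = -4 + K**2
(38976 - 21745)/(P(t(4)) + 23*324) = (38976 - 21745)/((-4 + 7**2) + 23*324) = 17231/((-4 + 49) + 7452) = 17231/(45 + 7452) = 17231/7497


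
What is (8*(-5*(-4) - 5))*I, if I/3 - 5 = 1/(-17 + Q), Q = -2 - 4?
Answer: 41040/23 ≈ 1784.3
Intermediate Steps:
Q = -6
I = 342/23 (I = 15 + 3/(-17 - 6) = 15 + 3/(-23) = 15 + 3*(-1/23) = 15 - 3/23 = 342/23 ≈ 14.870)
(8*(-5*(-4) - 5))*I = (8*(-5*(-4) - 5))*(342/23) = (8*(20 - 5))*(342/23) = (8*15)*(342/23) = 120*(342/23) = 41040/23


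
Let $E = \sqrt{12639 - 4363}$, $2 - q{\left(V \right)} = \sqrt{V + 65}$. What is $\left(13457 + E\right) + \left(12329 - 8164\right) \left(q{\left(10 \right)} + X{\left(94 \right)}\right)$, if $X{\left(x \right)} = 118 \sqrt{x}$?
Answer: $21787 - 20825 \sqrt{3} + 2 \sqrt{2069} + 491470 \sqrt{94} \approx 4.7508 \cdot 10^{6}$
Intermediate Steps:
$q{\left(V \right)} = 2 - \sqrt{65 + V}$ ($q{\left(V \right)} = 2 - \sqrt{V + 65} = 2 - \sqrt{65 + V}$)
$E = 2 \sqrt{2069}$ ($E = \sqrt{8276} = 2 \sqrt{2069} \approx 90.973$)
$\left(13457 + E\right) + \left(12329 - 8164\right) \left(q{\left(10 \right)} + X{\left(94 \right)}\right) = \left(13457 + 2 \sqrt{2069}\right) + \left(12329 - 8164\right) \left(\left(2 - \sqrt{65 + 10}\right) + 118 \sqrt{94}\right) = \left(13457 + 2 \sqrt{2069}\right) + 4165 \left(\left(2 - \sqrt{75}\right) + 118 \sqrt{94}\right) = \left(13457 + 2 \sqrt{2069}\right) + 4165 \left(\left(2 - 5 \sqrt{3}\right) + 118 \sqrt{94}\right) = \left(13457 + 2 \sqrt{2069}\right) + 4165 \left(2 - 5 \sqrt{3} + 118 \sqrt{94}\right) = \left(13457 + 2 \sqrt{2069}\right) + \left(8330 - 20825 \sqrt{3} + 491470 \sqrt{94}\right) = 21787 - 20825 \sqrt{3} + 2 \sqrt{2069} + 491470 \sqrt{94}$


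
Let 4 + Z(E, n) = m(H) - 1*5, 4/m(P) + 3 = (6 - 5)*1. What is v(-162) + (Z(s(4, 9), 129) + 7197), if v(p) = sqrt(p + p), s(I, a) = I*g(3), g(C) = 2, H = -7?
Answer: 7186 + 18*I ≈ 7186.0 + 18.0*I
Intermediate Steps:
m(P) = -2 (m(P) = 4/(-3 + (6 - 5)*1) = 4/(-3 + 1*1) = 4/(-3 + 1) = 4/(-2) = 4*(-1/2) = -2)
s(I, a) = 2*I (s(I, a) = I*2 = 2*I)
Z(E, n) = -11 (Z(E, n) = -4 + (-2 - 1*5) = -4 + (-2 - 5) = -4 - 7 = -11)
v(p) = sqrt(2)*sqrt(p) (v(p) = sqrt(2*p) = sqrt(2)*sqrt(p))
v(-162) + (Z(s(4, 9), 129) + 7197) = sqrt(2)*sqrt(-162) + (-11 + 7197) = sqrt(2)*(9*I*sqrt(2)) + 7186 = 18*I + 7186 = 7186 + 18*I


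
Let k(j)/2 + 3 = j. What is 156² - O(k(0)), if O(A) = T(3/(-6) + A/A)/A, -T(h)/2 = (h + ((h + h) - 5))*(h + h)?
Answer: 146023/6 ≈ 24337.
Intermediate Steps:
k(j) = -6 + 2*j
T(h) = -4*h*(-5 + 3*h) (T(h) = -2*(h + ((h + h) - 5))*(h + h) = -2*(h + (2*h - 5))*2*h = -2*(h + (-5 + 2*h))*2*h = -2*(-5 + 3*h)*2*h = -4*h*(-5 + 3*h))
O(A) = 7/A (O(A) = (4*(3/(-6) + A/A)*(5 - 3*(3/(-6) + A/A)))/A = (4*(3*(-⅙) + 1)*(5 - 3*(3*(-⅙) + 1)))/A = (4*(-½ + 1)*(5 - 3*(-½ + 1)))/A = (4*(½)*(5 - 3*½))/A = (4*(½)*(5 - 3/2))/A = (4*(½)*(7/2))/A = 7/A)
156² - O(k(0)) = 156² - 7/(-6 + 2*0) = 24336 - 7/(-6 + 0) = 24336 - 7/(-6) = 24336 - 7*(-1)/6 = 24336 - 1*(-7/6) = 24336 + 7/6 = 146023/6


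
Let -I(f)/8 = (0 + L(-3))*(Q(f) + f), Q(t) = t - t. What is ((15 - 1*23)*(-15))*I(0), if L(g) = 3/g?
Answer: 0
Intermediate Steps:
Q(t) = 0
I(f) = 8*f (I(f) = -8*(0 + 3/(-3))*(0 + f) = -8*(0 + 3*(-⅓))*f = -8*(0 - 1)*f = -(-8)*f = 8*f)
((15 - 1*23)*(-15))*I(0) = ((15 - 1*23)*(-15))*(8*0) = ((15 - 23)*(-15))*0 = -8*(-15)*0 = 120*0 = 0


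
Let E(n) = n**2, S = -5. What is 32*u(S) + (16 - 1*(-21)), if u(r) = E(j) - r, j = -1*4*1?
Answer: 709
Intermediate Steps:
j = -4 (j = -4*1 = -4)
u(r) = 16 - r (u(r) = (-4)**2 - r = 16 - r)
32*u(S) + (16 - 1*(-21)) = 32*(16 - 1*(-5)) + (16 - 1*(-21)) = 32*(16 + 5) + (16 + 21) = 32*21 + 37 = 672 + 37 = 709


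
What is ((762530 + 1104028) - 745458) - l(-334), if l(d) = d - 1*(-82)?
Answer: 1121352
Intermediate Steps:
l(d) = 82 + d (l(d) = d + 82 = 82 + d)
((762530 + 1104028) - 745458) - l(-334) = ((762530 + 1104028) - 745458) - (82 - 334) = (1866558 - 745458) - 1*(-252) = 1121100 + 252 = 1121352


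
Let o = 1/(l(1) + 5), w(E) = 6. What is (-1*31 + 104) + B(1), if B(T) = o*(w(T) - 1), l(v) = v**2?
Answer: 443/6 ≈ 73.833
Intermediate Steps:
o = 1/6 (o = 1/(1**2 + 5) = 1/(1 + 5) = 1/6 ≈ 0.16667)
B(T) = 5/6 (B(T) = (6 - 1)/6 = (1/6)*5 = 5/6)
(-1*31 + 104) + B(1) = (-1*31 + 104) + 5/6 = (-31 + 104) + 5/6 = 73 + 5/6 = 443/6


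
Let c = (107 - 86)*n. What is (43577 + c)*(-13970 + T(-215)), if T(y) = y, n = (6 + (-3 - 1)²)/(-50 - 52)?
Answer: -10507283420/17 ≈ -6.1808e+8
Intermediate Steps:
n = -11/51 (n = (6 + (-4)²)/(-102) = (6 + 16)*(-1/102) = 22*(-1/102) = -11/51 ≈ -0.21569)
c = -77/17 (c = (107 - 86)*(-11/51) = 21*(-11/51) = -77/17 ≈ -4.5294)
(43577 + c)*(-13970 + T(-215)) = (43577 - 77/17)*(-13970 - 215) = (740732/17)*(-14185) = -10507283420/17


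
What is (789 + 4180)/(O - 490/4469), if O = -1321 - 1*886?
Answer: -22206461/9863573 ≈ -2.2514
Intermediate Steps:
O = -2207 (O = -1321 - 886 = -2207)
(789 + 4180)/(O - 490/4469) = (789 + 4180)/(-2207 - 490/4469) = 4969/(-2207 - 490*1/4469) = 4969/(-2207 - 490/4469) = 4969/(-9863573/4469) = 4969*(-4469/9863573) = -22206461/9863573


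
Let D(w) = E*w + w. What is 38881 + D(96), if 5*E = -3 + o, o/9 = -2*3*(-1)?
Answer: 199781/5 ≈ 39956.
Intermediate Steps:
o = 54 (o = 9*(-2*3*(-1)) = 9*(-6*(-1)) = 9*6 = 54)
E = 51/5 (E = (-3 + 54)/5 = (1/5)*51 = 51/5 ≈ 10.200)
D(w) = 56*w/5 (D(w) = 51*w/5 + w = 56*w/5)
38881 + D(96) = 38881 + (56/5)*96 = 38881 + 5376/5 = 199781/5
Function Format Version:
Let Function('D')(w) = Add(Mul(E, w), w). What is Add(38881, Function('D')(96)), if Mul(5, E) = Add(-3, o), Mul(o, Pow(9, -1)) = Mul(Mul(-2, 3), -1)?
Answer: Rational(199781, 5) ≈ 39956.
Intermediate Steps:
o = 54 (o = Mul(9, Mul(Mul(-2, 3), -1)) = Mul(9, Mul(-6, -1)) = Mul(9, 6) = 54)
E = Rational(51, 5) (E = Mul(Rational(1, 5), Add(-3, 54)) = Mul(Rational(1, 5), 51) = Rational(51, 5) ≈ 10.200)
Function('D')(w) = Mul(Rational(56, 5), w) (Function('D')(w) = Add(Mul(Rational(51, 5), w), w) = Mul(Rational(56, 5), w))
Add(38881, Function('D')(96)) = Add(38881, Mul(Rational(56, 5), 96)) = Add(38881, Rational(5376, 5)) = Rational(199781, 5)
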